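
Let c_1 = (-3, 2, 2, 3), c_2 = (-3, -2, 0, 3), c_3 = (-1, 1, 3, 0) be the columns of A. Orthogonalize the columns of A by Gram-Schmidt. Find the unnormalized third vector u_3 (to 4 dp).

c_1 = (-3, 2, 2, 3); ‖c_1‖ = 5.0990, so q_1 = (-0.5883, 0.3922, 0.3922, 0.5883).
q_1·c_2 = (-0.5883)·(-3) + 0.3922·(-2) + 0.3922·0 + 0.5883·3 = 2.7456.
u_2 = c_2 − 2.7456·q_1 = (-1.3846, -3.0769, -1.0769, 1.3846).
‖u_2‖ = 3.8028, so q_2 = (-0.3641, -0.8091, -0.2832, 0.3641).
q_1·c_3 = (-0.5883)·(-1) + 0.3922·1 + 0.3922·3 + 0.5883·0 = 2.1573; q_2·c_3 = (-0.3641)·(-1) + (-0.8091)·1 + (-0.2832)·3 + 0.3641·0 = -1.2946.
u_3 = c_3 − 2.1573·q_1 + 1.2946·q_2 = (-0.2021, -0.8936, 1.7872, -0.7979).

u_3 = (-0.2021, -0.8936, 1.7872, -0.7979)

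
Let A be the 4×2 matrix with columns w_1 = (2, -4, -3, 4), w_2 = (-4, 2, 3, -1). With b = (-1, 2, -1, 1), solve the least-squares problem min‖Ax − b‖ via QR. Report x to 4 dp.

x = (0.0511, 0.1827)

w_1 = (2, -4, -3, 4); ‖w_1‖ = 6.7082, so q_1 = (0.2981, -0.5963, -0.4472, 0.5963).
q_1·w_2 = 0.2981·(-4) + (-0.5963)·2 + (-0.4472)·3 + 0.5963·(-1) = -4.3231.
u_2 = w_2 + 4.3231·q_1 = (-2.7111, -0.5778, 1.0667, 1.5778).
‖u_2‖ = 3.3632, so q_2 = (-0.8061, -0.1718, 0.3172, 0.4691).
Qᵀb = (-0.4472, 0.6145).
Back-substitute: x_2 = 0.6145/3.3632 = 0.1827.
x_1 = (-0.4472 + 4.3231·0.1827)/6.7082 = 0.0511.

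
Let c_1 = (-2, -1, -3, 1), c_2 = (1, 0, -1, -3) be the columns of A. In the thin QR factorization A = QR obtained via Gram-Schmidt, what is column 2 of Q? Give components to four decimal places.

q_2 = (0.2238, -0.0407, -0.4273, -0.8750)

q_1 = c_1/‖c_1‖ = (-2, -1, -3, 1)/3.8730 = (-0.5164, -0.2582, -0.7746, 0.2582).
r_{12} = q_1·c_2 = -0.5164.
u_2 = c_2 + 0.5164·q_1 = (0.7333, -0.1333, -1.4000, -2.8667).
‖u_2‖ = 3.2762, so q_2 = (0.2238, -0.0407, -0.4273, -0.8750).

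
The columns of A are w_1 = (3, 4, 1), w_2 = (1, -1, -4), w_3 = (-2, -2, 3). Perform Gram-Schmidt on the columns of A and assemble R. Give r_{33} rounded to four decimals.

e_1 = w_1/‖w_1‖ = (3, 4, 1)/5.0990 = (0.5883, 0.7845, 0.1961).
r_{12} = e_1·w_2 = -0.9806.
u_2 = w_2 + 0.9806·e_1 = (1.5769, -0.2308, -3.8077).
‖u_2‖ = 4.1278, so e_2 = (0.3820, -0.0559, -0.9225).
r_{13} = e_1·w_3 = -2.1573; r_{23} = e_2·w_3 = -3.4196.
u_3 = w_3 + 2.1573·e_1 + 3.4196·e_2 = (0.5756, -0.4989, 0.2686).
r_{33} = ‖u_3‖ = 0.8077.

r_{33} = 0.8077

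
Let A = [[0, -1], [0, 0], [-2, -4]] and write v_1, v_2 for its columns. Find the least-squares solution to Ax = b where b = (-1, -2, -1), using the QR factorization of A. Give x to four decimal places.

v_1 = (0, 0, -2); ‖v_1‖ = 2.0000, so q_1 = (0.0000, 0.0000, -1.0000).
q_1·v_2 = 0.0000·(-1) + 0.0000·0 + (-1.0000)·(-4) = 4.0000.
u_2 = v_2 − 4.0000·q_1 = (-1.0000, 0.0000, 0.0000).
‖u_2‖ = 1.0000, so q_2 = (-1.0000, 0.0000, 0.0000).
Qᵀb = (1.0000, 1.0000).
Back-substitute: x_2 = 1.0000/1.0000 = 1.0000.
x_1 = (1.0000 − 4.0000·1.0000)/2.0000 = -1.5000.

x = (-1.5000, 1.0000)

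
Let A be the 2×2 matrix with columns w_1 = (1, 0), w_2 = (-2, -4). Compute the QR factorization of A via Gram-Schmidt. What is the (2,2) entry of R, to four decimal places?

r_{22} = 4.0000

e_1 = w_1/‖w_1‖ = (1, 0)/1.0000 = (1.0000, 0.0000).
r_{12} = e_1·w_2 = -2.0000.
u_2 = w_2 + 2.0000·e_1 = (0.0000, -4.0000).
r_{22} = ‖u_2‖ = 4.0000.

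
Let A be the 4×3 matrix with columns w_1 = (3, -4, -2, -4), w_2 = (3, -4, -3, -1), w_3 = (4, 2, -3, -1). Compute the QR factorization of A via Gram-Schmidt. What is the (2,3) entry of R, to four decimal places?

r_{23} = 1.1155

q_1 = w_1/‖w_1‖ = (3, -4, -2, -4)/6.7082 = (0.4472, -0.5963, -0.2981, -0.5963).
r_{12} = q_1·w_2 = 5.2175.
u_2 = w_2 − 5.2175·q_1 = (0.6667, -0.8889, -1.4444, 2.1111).
‖u_2‖ = 2.7889, so q_2 = (0.2390, -0.3187, -0.5179, 0.7570).
r_{23} = q_2·w_3 = 1.1155.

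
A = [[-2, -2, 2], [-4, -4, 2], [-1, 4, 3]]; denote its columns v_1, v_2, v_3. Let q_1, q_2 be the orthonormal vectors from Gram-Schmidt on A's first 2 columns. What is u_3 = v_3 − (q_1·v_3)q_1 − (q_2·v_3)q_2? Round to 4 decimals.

v_1 = (-2, -4, -1); ‖v_1‖ = 4.5826, so q_1 = (-0.4364, -0.8729, -0.2182).
q_1·v_2 = (-0.4364)·(-2) + (-0.8729)·(-4) + (-0.2182)·4 = 3.4915.
u_2 = v_2 − 3.4915·q_1 = (-0.4762, -0.9524, 4.7619).
‖u_2‖ = 4.8795, so q_2 = (-0.0976, -0.1952, 0.9759).
q_1·v_3 = (-0.4364)·2 + (-0.8729)·2 + (-0.2182)·3 = -3.2733; q_2·v_3 = (-0.0976)·2 + (-0.1952)·2 + 0.9759·3 = 2.3422.
u_3 = v_3 + 3.2733·q_1 − 2.3422·q_2 = (0.8000, -0.4000, 0.0000).

u_3 = (0.8000, -0.4000, 0.0000)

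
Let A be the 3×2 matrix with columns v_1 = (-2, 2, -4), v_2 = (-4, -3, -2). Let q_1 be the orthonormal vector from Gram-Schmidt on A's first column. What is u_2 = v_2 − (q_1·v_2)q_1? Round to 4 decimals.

u_2 = (-3.1667, -3.8333, -0.3333)

v_1 = (-2, 2, -4); ‖v_1‖ = 4.8990, so q_1 = (-0.4082, 0.4082, -0.8165).
q_1·v_2 = (-0.4082)·(-4) + 0.4082·(-3) + (-0.8165)·(-2) = 2.0412.
u_2 = v_2 − 2.0412·q_1 = (-3.1667, -3.8333, -0.3333).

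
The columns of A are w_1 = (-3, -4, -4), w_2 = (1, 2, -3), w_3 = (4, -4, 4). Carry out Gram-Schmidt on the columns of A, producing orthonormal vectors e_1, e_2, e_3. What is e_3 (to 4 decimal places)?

w_1 = (-3, -4, -4); ‖w_1‖ = 6.4031, so e_1 = (-0.4685, -0.6247, -0.6247).
e_1·w_2 = (-0.4685)·1 + (-0.6247)·2 + (-0.6247)·(-3) = 0.1562.
u_2 = w_2 − 0.1562·e_1 = (1.0732, 2.0976, -2.9024).
‖u_2‖ = 3.7384, so e_2 = (0.2871, 0.5611, -0.7764).
e_1·w_3 = (-0.4685)·4 + (-0.6247)·(-4) + (-0.6247)·4 = -1.8741; e_2·w_3 = 0.2871·4 + 0.5611·(-4) + (-0.7764)·4 = -4.2016.
u_3 = w_3 + 1.8741·e_1 + 4.2016·e_2 = (4.3281, -2.8133, -0.4328).
‖u_3‖ = 5.1802, so e_3 = (0.8355, -0.5431, -0.0836).

e_3 = (0.8355, -0.5431, -0.0836)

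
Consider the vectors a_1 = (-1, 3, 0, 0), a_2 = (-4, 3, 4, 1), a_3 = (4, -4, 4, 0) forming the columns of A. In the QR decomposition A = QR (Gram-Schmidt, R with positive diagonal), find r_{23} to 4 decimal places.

q_1 = a_1/‖a_1‖ = (-1, 3, 0, 0)/3.1623 = (-0.3162, 0.9487, 0.0000, 0.0000).
r_{12} = q_1·a_2 = 4.1110.
u_2 = a_2 − 4.1110·q_1 = (-2.7000, -0.9000, 4.0000, 1.0000).
‖u_2‖ = 5.0100, so q_2 = (-0.5389, -0.1796, 0.7984, 0.1996).
r_{23} = q_2·a_3 = 1.7565.

r_{23} = 1.7565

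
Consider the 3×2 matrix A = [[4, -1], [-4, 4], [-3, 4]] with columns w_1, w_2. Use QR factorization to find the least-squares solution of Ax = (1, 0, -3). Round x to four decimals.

x = (0.0395, -0.3556)

q_1 = w_1/‖w_1‖ = (4, -4, -3)/6.4031 = (0.6247, -0.6247, -0.4685).
r_{12} = q_1·w_2 = -4.9976.
u_2 = w_2 + 4.9976·q_1 = (2.1220, 0.8780, 1.6585).
‖u_2‖ = 2.8327, so q_2 = (0.7491, 0.3100, 0.5855).
Qᵀb = (2.0303, -1.0074).
Back-substitute: x_2 = -1.0074/2.8327 = -0.3556.
x_1 = (2.0303 + 4.9976·(-0.3556))/6.4031 = 0.0395.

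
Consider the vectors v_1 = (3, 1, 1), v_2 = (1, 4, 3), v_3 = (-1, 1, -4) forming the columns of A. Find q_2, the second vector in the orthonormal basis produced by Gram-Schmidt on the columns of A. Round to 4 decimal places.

q_1 = v_1/‖v_1‖ = (3, 1, 1)/3.3166 = (0.9045, 0.3015, 0.3015).
r_{12} = q_1·v_2 = 3.0151.
u_2 = v_2 − 3.0151·q_1 = (-1.7273, 3.0909, 2.0909).
‖u_2‖ = 4.1121, so q_2 = (-0.4200, 0.7517, 0.5085).

q_2 = (-0.4200, 0.7517, 0.5085)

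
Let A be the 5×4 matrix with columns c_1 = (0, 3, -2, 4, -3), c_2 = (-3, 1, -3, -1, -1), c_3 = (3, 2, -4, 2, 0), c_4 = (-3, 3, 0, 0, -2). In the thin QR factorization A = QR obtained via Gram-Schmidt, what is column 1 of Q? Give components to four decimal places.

q_1 = c_1/‖c_1‖ = (0, 3, -2, 4, -3)/6.1644 = (0.0000, 0.4867, -0.3244, 0.6489, -0.4867).

q_1 = (0.0000, 0.4867, -0.3244, 0.6489, -0.4867)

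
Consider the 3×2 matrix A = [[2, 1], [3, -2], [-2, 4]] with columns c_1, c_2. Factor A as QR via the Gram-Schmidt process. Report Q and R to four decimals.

c_1 = (2, 3, -2); ‖c_1‖ = 4.1231, so q_1 = (0.4851, 0.7276, -0.4851).
q_1·c_2 = 0.4851·1 + 0.7276·(-2) + (-0.4851)·4 = -2.9104.
u_2 = c_2 + 2.9104·q_1 = (2.4118, 0.1176, 2.5882).
‖u_2‖ = 3.5397, so q_2 = (0.6813, 0.0332, 0.7312).

Q = [[0.4851, 0.6813], [0.7276, 0.0332], [-0.4851, 0.7312]], R = [[4.1231, -2.9104], [0.0000, 3.5397]]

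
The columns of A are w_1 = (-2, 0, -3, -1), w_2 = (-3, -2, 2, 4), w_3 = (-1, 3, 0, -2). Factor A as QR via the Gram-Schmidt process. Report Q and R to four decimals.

Q = [[-0.5345, -0.6328, -0.4897], [0.0000, -0.3543, 0.7604], [-0.8018, 0.2025, 0.3866], [-0.2673, 0.6581, -0.1804]], R = [[3.7417, -1.0690, 1.0690], [0.0000, 5.6442, -1.7464], [0.0000, 0.0000, 3.1316]]

q_1 = w_1/‖w_1‖ = (-2, 0, -3, -1)/3.7417 = (-0.5345, 0.0000, -0.8018, -0.2673).
r_{12} = q_1·w_2 = -1.0690.
u_2 = w_2 + 1.0690·q_1 = (-3.5714, -2.0000, 1.1429, 3.7143).
‖u_2‖ = 5.6442, so q_2 = (-0.6328, -0.3543, 0.2025, 0.6581).
r_{13} = q_1·w_3 = 1.0690; r_{23} = q_2·w_3 = -1.7464.
u_3 = w_3 − 1.0690·q_1 + 1.7464·q_2 = (-1.5336, 2.3812, 1.2108, -0.5650).
‖u_3‖ = 3.1316, so q_3 = (-0.4897, 0.7604, 0.3866, -0.1804).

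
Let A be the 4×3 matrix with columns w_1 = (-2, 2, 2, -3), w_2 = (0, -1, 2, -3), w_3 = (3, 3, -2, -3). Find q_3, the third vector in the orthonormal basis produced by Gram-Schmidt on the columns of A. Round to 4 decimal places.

q_3 = (0.6516, 0.4344, -0.4408, -0.4386)

w_1 = (-2, 2, 2, -3); ‖w_1‖ = 4.5826, so q_1 = (-0.4364, 0.4364, 0.4364, -0.6547).
q_1·w_2 = (-0.4364)·0 + 0.4364·(-1) + 0.4364·2 + (-0.6547)·(-3) = 2.4004.
u_2 = w_2 − 2.4004·q_1 = (1.0476, -2.0476, 0.9524, -1.4286).
‖u_2‖ = 2.8702, so q_2 = (0.3650, -0.7134, 0.3318, -0.4977).
q_1·w_3 = (-0.4364)·3 + 0.4364·3 + 0.4364·(-2) + (-0.6547)·(-3) = 1.0911; q_2·w_3 = 0.3650·3 + (-0.7134)·3 + 0.3318·(-2) + (-0.4977)·(-3) = -0.2157.
u_3 = w_3 − 1.0911·q_1 + 0.2157·q_2 = (3.5549, 2.3699, -2.4046, -2.3931).
‖u_3‖ = 5.4555, so q_3 = (0.6516, 0.4344, -0.4408, -0.4386).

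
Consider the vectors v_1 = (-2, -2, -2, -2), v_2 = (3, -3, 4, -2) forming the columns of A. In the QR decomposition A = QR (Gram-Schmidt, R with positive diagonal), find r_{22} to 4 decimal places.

v_1 = (-2, -2, -2, -2); ‖v_1‖ = 4.0000, so q_1 = (-0.5000, -0.5000, -0.5000, -0.5000).
q_1·v_2 = (-0.5000)·3 + (-0.5000)·(-3) + (-0.5000)·4 + (-0.5000)·(-2) = -1.0000.
u_2 = v_2 + 1.0000·q_1 = (2.5000, -3.5000, 3.5000, -2.5000).
r_{22} = ‖u_2‖ = 6.0828.

r_{22} = 6.0828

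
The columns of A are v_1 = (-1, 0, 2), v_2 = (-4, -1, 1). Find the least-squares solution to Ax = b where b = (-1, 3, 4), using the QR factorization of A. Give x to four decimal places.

v_1 = (-1, 0, 2); ‖v_1‖ = 2.2361, so q_1 = (-0.4472, 0.0000, 0.8944).
q_1·v_2 = (-0.4472)·(-4) + 0.0000·(-1) + 0.8944·1 = 2.6833.
u_2 = v_2 − 2.6833·q_1 = (-2.8000, -1.0000, -1.4000).
‖u_2‖ = 3.2863, so q_2 = (-0.8520, -0.3043, -0.4260).
Qᵀb = (4.0249, -1.7649).
Back-substitute: x_2 = -1.7649/3.2863 = -0.5370.
x_1 = (4.0249 − 2.6833·(-0.5370))/2.2361 = 2.4444.

x = (2.4444, -0.5370)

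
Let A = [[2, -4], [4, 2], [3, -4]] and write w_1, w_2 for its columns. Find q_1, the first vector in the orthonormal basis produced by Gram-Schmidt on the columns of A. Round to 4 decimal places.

q_1 = (0.3714, 0.7428, 0.5571)

w_1 = (2, 4, 3); ‖w_1‖ = 5.3852, so q_1 = (0.3714, 0.7428, 0.5571).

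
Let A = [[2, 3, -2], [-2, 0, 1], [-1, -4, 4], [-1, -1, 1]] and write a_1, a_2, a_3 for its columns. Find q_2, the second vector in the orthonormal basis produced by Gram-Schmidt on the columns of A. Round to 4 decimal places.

a_1 = (2, -2, -1, -1); ‖a_1‖ = 3.1623, so q_1 = (0.6325, -0.6325, -0.3162, -0.3162).
q_1·a_2 = 0.6325·3 + (-0.6325)·0 + (-0.3162)·(-4) + (-0.3162)·(-1) = 3.4785.
u_2 = a_2 − 3.4785·q_1 = (0.8000, 2.2000, -2.9000, 0.1000).
‖u_2‖ = 3.7283, so q_2 = (0.2146, 0.5901, -0.7778, 0.0268).

q_2 = (0.2146, 0.5901, -0.7778, 0.0268)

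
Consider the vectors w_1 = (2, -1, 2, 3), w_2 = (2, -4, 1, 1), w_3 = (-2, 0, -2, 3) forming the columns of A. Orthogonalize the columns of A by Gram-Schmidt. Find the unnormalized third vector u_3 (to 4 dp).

q_1 = w_1/‖w_1‖ = (2, -1, 2, 3)/4.2426 = (0.4714, -0.2357, 0.4714, 0.7071).
r_{12} = q_1·w_2 = 3.0641.
u_2 = w_2 − 3.0641·q_1 = (0.5556, -3.2778, -0.4444, -1.1667).
‖u_2‖ = 3.5512, so q_2 = (0.1564, -0.9230, -0.1252, -0.3285).
r_{13} = q_1·w_3 = 0.2357; r_{23} = q_2·w_3 = -1.0482.
u_3 = w_3 − 0.2357·q_1 + 1.0482·q_2 = (-1.9471, -0.9119, -2.2423, 2.4890).

u_3 = (-1.9471, -0.9119, -2.2423, 2.4890)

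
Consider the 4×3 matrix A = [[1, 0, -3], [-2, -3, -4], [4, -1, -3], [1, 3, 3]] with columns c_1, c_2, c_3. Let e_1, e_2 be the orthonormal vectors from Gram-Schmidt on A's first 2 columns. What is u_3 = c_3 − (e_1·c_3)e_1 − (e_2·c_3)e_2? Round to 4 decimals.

u_3 = (-2.5013, -0.8142, 0.3893, -0.6845)

c_1 = (1, -2, 4, 1); ‖c_1‖ = 4.6904, so e_1 = (0.2132, -0.4264, 0.8528, 0.2132).
e_1·c_2 = 0.2132·0 + (-0.4264)·(-3) + 0.8528·(-1) + 0.2132·3 = 1.0660.
u_2 = c_2 − 1.0660·e_1 = (-0.2273, -2.5455, -1.9091, 2.7727).
‖u_2‖ = 4.2265, so e_2 = (-0.0538, -0.6023, -0.4517, 0.6560).
e_1·c_3 = 0.2132·(-3) + (-0.4264)·(-4) + 0.8528·(-3) + 0.2132·3 = -0.8528; e_2·c_3 = (-0.0538)·(-3) + (-0.6023)·(-4) + (-0.4517)·(-3) + 0.6560·3 = 5.8935.
u_3 = c_3 + 0.8528·e_1 − 5.8935·e_2 = (-2.5013, -0.8142, 0.3893, -0.6845).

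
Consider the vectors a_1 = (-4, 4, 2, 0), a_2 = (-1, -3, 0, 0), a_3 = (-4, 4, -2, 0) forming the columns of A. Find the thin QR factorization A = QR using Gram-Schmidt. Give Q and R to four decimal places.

Q = [[-0.6667, -0.6587, -0.3487], [0.6667, -0.7362, 0.1162], [0.3333, 0.1550, -0.9300], [0.0000, 0.0000, 0.0000]], R = [[6.0000, -1.3333, 4.6667], [0.0000, 2.8674, -0.6200], [0.0000, 0.0000, 3.7199]]

a_1 = (-4, 4, 2, 0); ‖a_1‖ = 6.0000, so q_1 = (-0.6667, 0.6667, 0.3333, 0.0000).
q_1·a_2 = (-0.6667)·(-1) + 0.6667·(-3) + 0.3333·0 + 0.0000·0 = -1.3333.
u_2 = a_2 + 1.3333·q_1 = (-1.8889, -2.1111, 0.4444, 0.0000).
‖u_2‖ = 2.8674, so q_2 = (-0.6587, -0.7362, 0.1550, 0.0000).
q_1·a_3 = (-0.6667)·(-4) + 0.6667·4 + 0.3333·(-2) + 0.0000·0 = 4.6667; q_2·a_3 = (-0.6587)·(-4) + (-0.7362)·4 + 0.1550·(-2) + 0.0000·0 = -0.6200.
u_3 = a_3 − 4.6667·q_1 + 0.6200·q_2 = (-1.2973, 0.4324, -3.4595, 0.0000).
‖u_3‖ = 3.7199, so q_3 = (-0.3487, 0.1162, -0.9300, 0.0000).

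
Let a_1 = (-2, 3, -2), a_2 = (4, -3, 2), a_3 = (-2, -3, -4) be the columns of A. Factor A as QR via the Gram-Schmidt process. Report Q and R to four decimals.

e_1 = a_1/‖a_1‖ = (-2, 3, -2)/4.1231 = (-0.4851, 0.7276, -0.4851).
r_{12} = e_1·a_2 = -5.0932.
u_2 = a_2 + 5.0932·e_1 = (1.5294, 0.7059, -0.4706).
‖u_2‖ = 1.7489, so e_2 = (0.8745, 0.4036, -0.2691).
r_{13} = e_1·a_3 = 0.7276; r_{23} = e_2·a_3 = -1.8835.
u_3 = a_3 − 0.7276·e_1 + 1.8835·e_2 = (0.0000, -2.7692, -4.1538).
‖u_3‖ = 4.9923, so e_3 = (0.0000, -0.5547, -0.8321).

Q = [[-0.4851, 0.8745, 0.0000], [0.7276, 0.4036, -0.5547], [-0.4851, -0.2691, -0.8321]], R = [[4.1231, -5.0932, 0.7276], [0.0000, 1.7489, -1.8835], [0.0000, 0.0000, 4.9923]]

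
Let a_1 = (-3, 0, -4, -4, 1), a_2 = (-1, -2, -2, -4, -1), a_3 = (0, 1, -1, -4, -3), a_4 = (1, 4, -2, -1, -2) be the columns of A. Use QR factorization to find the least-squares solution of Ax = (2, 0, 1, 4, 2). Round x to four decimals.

q_1 = a_1/‖a_1‖ = (-3, 0, -4, -4, 1)/6.4807 = (-0.4629, 0.0000, -0.6172, -0.6172, 0.1543).
r_{12} = q_1·a_2 = 4.0119.
u_2 = a_2 − 4.0119·q_1 = (0.8571, -2.0000, 0.4762, -1.5238, -1.6190).
‖u_2‖ = 3.1472, so q_2 = (0.2724, -0.6355, 0.1513, -0.4842, -0.5144).
r_{13} = q_1·a_3 = 2.6232; r_{23} = q_2·a_3 = 2.6933.
u_3 = a_3 − 2.6232·q_1 − 2.6933·q_2 = (0.4808, 2.7115, 0.2115, -1.0769, -2.0192).
‖u_3‖ = 3.5868, so q_3 = (0.1340, 0.7560, 0.0590, -0.3002, -0.5630).
r_{14} = q_1·a_4 = 1.0801; r_{24} = q_2·a_4 = -1.0591; r_{34} = q_3·a_4 = 4.4661.
u_4 = a_4 − 1.0801·q_1 + 1.0591·q_2 − 4.4661·q_3 = (1.1898, -0.0493, -1.4365, 0.4948, -0.1973).
‖u_4‖ = 1.9404, so q_4 = (0.6132, -0.0254, -0.7403, 0.2550, -0.1017).
Qᵀb = (-3.7033, -2.2696, -1.9998, 1.3026).
Back-substitute: x_4 = 1.3026/1.9404 = 0.6713.
x_3 = (-1.9998 − 4.4661·0.6713)/3.5868 = -1.3934.
x_2 = (-2.2696 − 2.6933·(-1.3934) + 1.0591·0.6713)/3.1472 = 0.6972.
x_1 = (-3.7033 − 4.0119·0.6972 − 2.6232·(-1.3934) − 1.0801·0.6713)/6.4807 = -0.5509.

x = (-0.5509, 0.6972, -1.3934, 0.6713)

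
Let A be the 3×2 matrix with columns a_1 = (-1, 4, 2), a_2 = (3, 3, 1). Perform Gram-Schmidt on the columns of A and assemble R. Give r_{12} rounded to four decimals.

r_{12} = 2.4004

e_1 = a_1/‖a_1‖ = (-1, 4, 2)/4.5826 = (-0.2182, 0.8729, 0.4364).
r_{12} = e_1·a_2 = 2.4004.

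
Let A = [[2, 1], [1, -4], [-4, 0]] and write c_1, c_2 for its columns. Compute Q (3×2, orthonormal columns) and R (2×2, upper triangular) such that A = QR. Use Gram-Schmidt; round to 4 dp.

c_1 = (2, 1, -4); ‖c_1‖ = 4.5826, so q_1 = (0.4364, 0.2182, -0.8729).
q_1·c_2 = 0.4364·1 + 0.2182·(-4) + (-0.8729)·0 = -0.4364.
u_2 = c_2 + 0.4364·q_1 = (1.1905, -3.9048, -0.3810).
‖u_2‖ = 4.0999, so q_2 = (0.2904, -0.9524, -0.0929).

Q = [[0.4364, 0.2904], [0.2182, -0.9524], [-0.8729, -0.0929]], R = [[4.5826, -0.4364], [0.0000, 4.0999]]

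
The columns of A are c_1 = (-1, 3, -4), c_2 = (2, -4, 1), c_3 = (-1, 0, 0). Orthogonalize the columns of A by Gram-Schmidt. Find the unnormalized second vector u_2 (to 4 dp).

u_2 = (1.3077, -1.9231, -1.7692)

c_1 = (-1, 3, -4); ‖c_1‖ = 5.0990, so e_1 = (-0.1961, 0.5883, -0.7845).
e_1·c_2 = (-0.1961)·2 + 0.5883·(-4) + (-0.7845)·1 = -3.5301.
u_2 = c_2 + 3.5301·e_1 = (1.3077, -1.9231, -1.7692).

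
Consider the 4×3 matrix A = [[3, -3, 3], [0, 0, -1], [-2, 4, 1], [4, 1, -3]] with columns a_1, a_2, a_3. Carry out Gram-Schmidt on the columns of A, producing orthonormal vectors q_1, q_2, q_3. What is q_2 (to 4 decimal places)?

a_1 = (3, 0, -2, 4); ‖a_1‖ = 5.3852, so q_1 = (0.5571, 0.0000, -0.3714, 0.7428).
q_1·a_2 = 0.5571·(-3) + 0.0000·0 + (-0.3714)·4 + 0.7428·1 = -2.4140.
u_2 = a_2 + 2.4140·q_1 = (-1.6552, 0.0000, 3.1034, 2.7931).
‖u_2‖ = 4.4914, so q_2 = (-0.3685, 0.0000, 0.6910, 0.6219).

q_2 = (-0.3685, 0.0000, 0.6910, 0.6219)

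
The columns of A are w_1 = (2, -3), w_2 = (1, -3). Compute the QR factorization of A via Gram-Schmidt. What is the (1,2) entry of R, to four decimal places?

w_1 = (2, -3); ‖w_1‖ = 3.6056, so q_1 = (0.5547, -0.8321).
r_{12} = q_1·w_2 = 3.0509.

r_{12} = 3.0509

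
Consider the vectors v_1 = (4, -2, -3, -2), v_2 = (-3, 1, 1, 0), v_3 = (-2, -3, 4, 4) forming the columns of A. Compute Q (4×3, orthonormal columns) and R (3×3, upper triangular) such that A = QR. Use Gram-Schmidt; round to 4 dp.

Q = [[0.6963, -0.6273, -0.2451], [-0.3482, -0.0202, -0.9372], [-0.5222, -0.3643, 0.2019], [-0.3482, -0.6880, 0.1442]], R = [[5.7446, -2.9593, -3.8297], [0.0000, 1.4975, -2.8938], [0.0000, 0.0000, 4.6861]]

v_1 = (4, -2, -3, -2); ‖v_1‖ = 5.7446, so q_1 = (0.6963, -0.3482, -0.5222, -0.3482).
q_1·v_2 = 0.6963·(-3) + (-0.3482)·1 + (-0.5222)·1 + (-0.3482)·0 = -2.9593.
u_2 = v_2 + 2.9593·q_1 = (-0.9394, -0.0303, -0.5455, -1.0303).
‖u_2‖ = 1.4975, so q_2 = (-0.6273, -0.0202, -0.3643, -0.6880).
q_1·v_3 = 0.6963·(-2) + (-0.3482)·(-3) + (-0.5222)·4 + (-0.3482)·4 = -3.8297; q_2·v_3 = (-0.6273)·(-2) + (-0.0202)·(-3) + (-0.3643)·4 + (-0.6880)·4 = -2.8938.
u_3 = v_3 + 3.8297·q_1 + 2.8938·q_2 = (-1.1486, -4.3919, 0.9459, 0.6757).
‖u_3‖ = 4.6861, so q_3 = (-0.2451, -0.9372, 0.2019, 0.1442).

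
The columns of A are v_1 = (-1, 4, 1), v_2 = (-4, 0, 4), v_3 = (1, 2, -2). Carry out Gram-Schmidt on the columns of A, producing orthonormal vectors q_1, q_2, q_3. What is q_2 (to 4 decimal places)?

v_1 = (-1, 4, 1); ‖v_1‖ = 4.2426, so q_1 = (-0.2357, 0.9428, 0.2357).
q_1·v_2 = (-0.2357)·(-4) + 0.9428·0 + 0.2357·4 = 1.8856.
u_2 = v_2 − 1.8856·q_1 = (-3.5556, -1.7778, 3.5556).
‖u_2‖ = 5.3333, so q_2 = (-0.6667, -0.3333, 0.6667).

q_2 = (-0.6667, -0.3333, 0.6667)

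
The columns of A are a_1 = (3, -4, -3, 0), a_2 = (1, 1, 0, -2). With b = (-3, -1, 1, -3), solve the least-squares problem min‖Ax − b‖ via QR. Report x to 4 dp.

a_1 = (3, -4, -3, 0); ‖a_1‖ = 5.8310, so q_1 = (0.5145, -0.6860, -0.5145, 0.0000).
q_1·a_2 = 0.5145·1 + (-0.6860)·1 + (-0.5145)·0 + 0.0000·(-2) = -0.1715.
u_2 = a_2 + 0.1715·q_1 = (1.0882, 0.8824, -0.0882, -2.0000).
‖u_2‖ = 2.4435, so q_2 = (0.4454, 0.3611, -0.0361, -0.8185).
Qᵀb = (-1.3720, 0.7222).
Back-substitute: x_2 = 0.7222/2.4435 = 0.2956.
x_1 = (-1.3720 + 0.1715·0.2956)/5.8310 = -0.2266.

x = (-0.2266, 0.2956)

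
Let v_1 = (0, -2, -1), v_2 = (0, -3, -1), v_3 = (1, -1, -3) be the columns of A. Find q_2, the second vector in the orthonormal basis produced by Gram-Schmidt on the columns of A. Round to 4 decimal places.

q_2 = (0.0000, -0.4472, 0.8944)

v_1 = (0, -2, -1); ‖v_1‖ = 2.2361, so q_1 = (0.0000, -0.8944, -0.4472).
q_1·v_2 = 0.0000·0 + (-0.8944)·(-3) + (-0.4472)·(-1) = 3.1305.
u_2 = v_2 − 3.1305·q_1 = (0.0000, -0.2000, 0.4000).
‖u_2‖ = 0.4472, so q_2 = (0.0000, -0.4472, 0.8944).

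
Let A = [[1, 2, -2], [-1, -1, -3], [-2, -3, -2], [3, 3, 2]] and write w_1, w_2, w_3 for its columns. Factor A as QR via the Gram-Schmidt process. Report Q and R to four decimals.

w_1 = (1, -1, -2, 3); ‖w_1‖ = 3.8730, so e_1 = (0.2582, -0.2582, -0.5164, 0.7746).
e_1·w_2 = 0.2582·2 + (-0.2582)·(-1) + (-0.5164)·(-3) + 0.7746·3 = 4.6476.
u_2 = w_2 − 4.6476·e_1 = (0.8000, 0.2000, -0.6000, -0.6000).
‖u_2‖ = 1.1832, so e_2 = (0.6761, 0.1690, -0.5071, -0.5071).
e_1·w_3 = 0.2582·(-2) + (-0.2582)·(-3) + (-0.5164)·(-2) + 0.7746·2 = 2.8402; e_2·w_3 = 0.6761·(-2) + 0.1690·(-3) + (-0.5071)·(-2) + (-0.5071)·2 = -1.8593.
u_3 = w_3 − 2.8402·e_1 + 1.8593·e_2 = (-1.4762, -1.9524, -1.4762, -1.1429).
‖u_3‖ = 3.0783, so e_3 = (-0.4795, -0.6342, -0.4795, -0.3713).

Q = [[0.2582, 0.6761, -0.4795], [-0.2582, 0.1690, -0.6342], [-0.5164, -0.5071, -0.4795], [0.7746, -0.5071, -0.3713]], R = [[3.8730, 4.6476, 2.8402], [0.0000, 1.1832, -1.8593], [0.0000, 0.0000, 3.0783]]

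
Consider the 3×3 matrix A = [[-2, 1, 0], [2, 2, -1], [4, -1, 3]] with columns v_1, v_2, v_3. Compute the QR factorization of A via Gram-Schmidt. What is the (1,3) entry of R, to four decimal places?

v_1 = (-2, 2, 4); ‖v_1‖ = 4.8990, so q_1 = (-0.4082, 0.4082, 0.8165).
r_{13} = q_1·v_3 = 2.0412.

r_{13} = 2.0412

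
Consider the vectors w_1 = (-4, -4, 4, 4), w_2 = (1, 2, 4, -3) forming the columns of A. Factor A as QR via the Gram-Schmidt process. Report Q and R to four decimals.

Q = [[-0.5000, 0.0928], [-0.5000, 0.2785], [0.5000, 0.8356], [0.5000, -0.4642]], R = [[8.0000, -1.0000], [0.0000, 5.3852]]

q_1 = w_1/‖w_1‖ = (-4, -4, 4, 4)/8.0000 = (-0.5000, -0.5000, 0.5000, 0.5000).
r_{12} = q_1·w_2 = -1.0000.
u_2 = w_2 + 1.0000·q_1 = (0.5000, 1.5000, 4.5000, -2.5000).
‖u_2‖ = 5.3852, so q_2 = (0.0928, 0.2785, 0.8356, -0.4642).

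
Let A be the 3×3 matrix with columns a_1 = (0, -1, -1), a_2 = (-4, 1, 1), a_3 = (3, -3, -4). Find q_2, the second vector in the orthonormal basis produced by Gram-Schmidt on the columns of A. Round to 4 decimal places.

q_1 = a_1/‖a_1‖ = (0, -1, -1)/1.4142 = (0.0000, -0.7071, -0.7071).
r_{12} = q_1·a_2 = -1.4142.
u_2 = a_2 + 1.4142·q_1 = (-4.0000, 0.0000, 0.0000).
‖u_2‖ = 4.0000, so q_2 = (-1.0000, 0.0000, 0.0000).

q_2 = (-1.0000, 0.0000, 0.0000)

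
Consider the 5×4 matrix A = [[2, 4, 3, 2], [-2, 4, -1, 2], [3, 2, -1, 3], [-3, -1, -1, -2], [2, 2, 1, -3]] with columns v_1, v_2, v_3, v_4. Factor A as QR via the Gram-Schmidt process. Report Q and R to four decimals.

v_1 = (2, -2, 3, -3, 2); ‖v_1‖ = 5.4772, so e_1 = (0.3651, -0.3651, 0.5477, -0.5477, 0.3651).
e_1·v_2 = 0.3651·4 + (-0.3651)·4 + 0.5477·2 + (-0.5477)·(-1) + 0.3651·2 = 2.3735.
u_2 = v_2 − 2.3735·e_1 = (3.1333, 4.8667, 0.7000, 0.3000, 1.1333).
‖u_2‖ = 5.9470, so e_2 = (0.5269, 0.8183, 0.1177, 0.0504, 0.1906).
e_1·v_3 = 0.3651·3 + (-0.3651)·(-1) + 0.5477·(-1) + (-0.5477)·(-1) + 0.3651·1 = 1.8257; e_2·v_3 = 0.5269·3 + 0.8183·(-1) + 0.1177·(-1) + 0.0504·(-1) + 0.1906·1 = 0.7847.
u_3 = v_3 − 1.8257·e_1 − 0.7847·e_2 = (1.9199, -0.9755, -2.0924, -0.0396, 0.1838).
‖u_3‖ = 3.0085, so e_3 = (0.6382, -0.3242, -0.6955, -0.0132, 0.0611).
e_1·v_4 = 0.3651·2 + (-0.3651)·2 + 0.5477·3 + (-0.5477)·(-2) + 0.3651·(-3) = 1.6432; e_2·v_4 = 0.5269·2 + 0.8183·2 + 0.1177·3 + 0.0504·(-2) + 0.1906·(-3) = 2.3709; e_3·v_4 = 0.6382·2 + (-0.3242)·2 + (-0.6955)·3 + (-0.0132)·(-2) + 0.0611·(-3) = -1.6156.
u_4 = v_4 − 1.6432·e_1 − 2.3709·e_2 + 1.6156·e_3 = (1.1818, 0.1359, 0.6973, -1.2409, -3.9531).
‖u_4‖ = 4.3667, so e_4 = (0.2706, 0.0311, 0.1597, -0.2842, -0.9053).

Q = [[0.3651, 0.5269, 0.6382, 0.2706], [-0.3651, 0.8183, -0.3242, 0.0311], [0.5477, 0.1177, -0.6955, 0.1597], [-0.5477, 0.0504, -0.0132, -0.2842], [0.3651, 0.1906, 0.0611, -0.9053]], R = [[5.4772, 2.3735, 1.8257, 1.6432], [0.0000, 5.9470, 0.7847, 2.3709], [0.0000, 0.0000, 3.0085, -1.6156], [0.0000, 0.0000, 0.0000, 4.3667]]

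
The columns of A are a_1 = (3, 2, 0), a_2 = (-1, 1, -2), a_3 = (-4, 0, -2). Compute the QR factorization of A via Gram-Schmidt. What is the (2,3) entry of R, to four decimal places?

a_1 = (3, 2, 0); ‖a_1‖ = 3.6056, so e_1 = (0.8321, 0.5547, 0.0000).
e_1·a_2 = 0.8321·(-1) + 0.5547·1 + 0.0000·(-2) = -0.2774.
u_2 = a_2 + 0.2774·e_1 = (-0.7692, 1.1538, -2.0000).
‖u_2‖ = 2.4337, so e_2 = (-0.3161, 0.4741, -0.8218).
r_{23} = e_2·a_3 = 2.9078.

r_{23} = 2.9078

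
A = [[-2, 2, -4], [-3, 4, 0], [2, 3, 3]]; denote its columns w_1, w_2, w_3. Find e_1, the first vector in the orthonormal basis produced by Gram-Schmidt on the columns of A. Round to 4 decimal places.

e_1 = (-0.4851, -0.7276, 0.4851)

w_1 = (-2, -3, 2); ‖w_1‖ = 4.1231, so e_1 = (-0.4851, -0.7276, 0.4851).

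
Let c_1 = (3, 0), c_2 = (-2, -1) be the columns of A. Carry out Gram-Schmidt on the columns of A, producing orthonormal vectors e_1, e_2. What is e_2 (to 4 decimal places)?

e_1 = c_1/‖c_1‖ = (3, 0)/3.0000 = (1.0000, 0.0000).
r_{12} = e_1·c_2 = -2.0000.
u_2 = c_2 + 2.0000·e_1 = (0.0000, -1.0000).
‖u_2‖ = 1.0000, so e_2 = (0.0000, -1.0000).

e_2 = (0.0000, -1.0000)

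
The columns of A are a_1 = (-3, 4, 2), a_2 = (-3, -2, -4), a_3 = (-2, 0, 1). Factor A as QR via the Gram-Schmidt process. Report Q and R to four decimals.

Q = [[-0.5571, -0.7126, -0.4264], [0.7428, -0.1980, -0.6396], [0.3714, -0.6730, 0.6396]], R = [[5.3852, -1.2999, 1.4856], [0.0000, 5.2259, 0.7522], [0.0000, 0.0000, 1.4924]]

e_1 = a_1/‖a_1‖ = (-3, 4, 2)/5.3852 = (-0.5571, 0.7428, 0.3714).
r_{12} = e_1·a_2 = -1.2999.
u_2 = a_2 + 1.2999·e_1 = (-3.7241, -1.0345, -3.5172).
‖u_2‖ = 5.2259, so e_2 = (-0.7126, -0.1980, -0.6730).
r_{13} = e_1·a_3 = 1.4856; r_{23} = e_2·a_3 = 0.7522.
u_3 = a_3 − 1.4856·e_1 − 0.7522·e_2 = (-0.6364, -0.9545, 0.9545).
‖u_3‖ = 1.4924, so e_3 = (-0.4264, -0.6396, 0.6396).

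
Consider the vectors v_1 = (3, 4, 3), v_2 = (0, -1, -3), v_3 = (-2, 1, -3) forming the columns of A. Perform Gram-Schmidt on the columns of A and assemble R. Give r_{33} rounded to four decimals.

v_1 = (3, 4, 3); ‖v_1‖ = 5.8310, so e_1 = (0.5145, 0.6860, 0.5145).
e_1·v_2 = 0.5145·0 + 0.6860·(-1) + 0.5145·(-3) = -2.2295.
u_2 = v_2 + 2.2295·e_1 = (1.1471, 0.5294, -1.8529).
‖u_2‖ = 2.2426, so e_2 = (0.5115, 0.2361, -0.8262).
e_1·v_3 = 0.5145·(-2) + 0.6860·1 + 0.5145·(-3) = -1.8865; e_2·v_3 = 0.5115·(-2) + 0.2361·1 + (-0.8262)·(-3) = 1.6918.
u_3 = v_3 + 1.8865·e_1 − 1.6918·e_2 = (-1.8947, 1.8947, -0.6316).
r_{33} = ‖u_3‖ = 2.7530.

r_{33} = 2.7530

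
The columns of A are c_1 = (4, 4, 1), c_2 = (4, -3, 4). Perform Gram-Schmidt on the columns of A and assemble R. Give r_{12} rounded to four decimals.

r_{12} = 1.3926

e_1 = c_1/‖c_1‖ = (4, 4, 1)/5.7446 = (0.6963, 0.6963, 0.1741).
r_{12} = e_1·c_2 = 1.3926.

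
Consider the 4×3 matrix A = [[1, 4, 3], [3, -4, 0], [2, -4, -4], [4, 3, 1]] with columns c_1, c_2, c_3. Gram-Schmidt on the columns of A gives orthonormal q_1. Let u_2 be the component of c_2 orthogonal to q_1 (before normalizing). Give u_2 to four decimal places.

u_2 = (4.1333, -3.6000, -3.7333, 3.5333)

c_1 = (1, 3, 2, 4); ‖c_1‖ = 5.4772, so q_1 = (0.1826, 0.5477, 0.3651, 0.7303).
q_1·c_2 = 0.1826·4 + 0.5477·(-4) + 0.3651·(-4) + 0.7303·3 = -0.7303.
u_2 = c_2 + 0.7303·q_1 = (4.1333, -3.6000, -3.7333, 3.5333).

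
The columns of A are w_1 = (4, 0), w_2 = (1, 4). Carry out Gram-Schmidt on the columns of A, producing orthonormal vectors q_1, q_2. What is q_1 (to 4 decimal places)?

q_1 = (1.0000, 0.0000)

w_1 = (4, 0); ‖w_1‖ = 4.0000, so q_1 = (1.0000, 0.0000).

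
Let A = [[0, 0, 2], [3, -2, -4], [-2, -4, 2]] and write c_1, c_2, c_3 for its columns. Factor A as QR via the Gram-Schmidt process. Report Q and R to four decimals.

c_1 = (0, 3, -2); ‖c_1‖ = 3.6056, so e_1 = (0.0000, 0.8321, -0.5547).
e_1·c_2 = 0.0000·0 + 0.8321·(-2) + (-0.5547)·(-4) = 0.5547.
u_2 = c_2 − 0.5547·e_1 = (0.0000, -2.4615, -3.6923).
‖u_2‖ = 4.4376, so e_2 = (0.0000, -0.5547, -0.8321).
e_1·c_3 = 0.0000·2 + 0.8321·(-4) + (-0.5547)·2 = -4.4376; e_2·c_3 = 0.0000·2 + (-0.5547)·(-4) + (-0.8321)·2 = 0.5547.
u_3 = c_3 + 4.4376·e_1 − 0.5547·e_2 = (2.0000, 0.0000, 0.0000).
‖u_3‖ = 2.0000, so e_3 = (1.0000, 0.0000, 0.0000).

Q = [[0.0000, 0.0000, 1.0000], [0.8321, -0.5547, 0.0000], [-0.5547, -0.8321, 0.0000]], R = [[3.6056, 0.5547, -4.4376], [0.0000, 4.4376, 0.5547], [0.0000, 0.0000, 2.0000]]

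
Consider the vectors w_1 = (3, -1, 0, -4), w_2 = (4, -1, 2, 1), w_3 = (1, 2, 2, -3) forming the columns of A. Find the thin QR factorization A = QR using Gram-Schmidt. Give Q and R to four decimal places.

e_1 = w_1/‖w_1‖ = (3, -1, 0, -4)/5.0990 = (0.5883, -0.1961, 0.0000, -0.7845).
r_{12} = e_1·w_2 = 1.7650.
u_2 = w_2 − 1.7650·e_1 = (2.9615, -0.6538, 2.0000, 2.3846).
‖u_2‖ = 4.3456, so e_2 = (0.6815, -0.1505, 0.4602, 0.5487).
r_{13} = e_1·w_3 = 2.5495; r_{23} = e_2·w_3 = -0.3452.
u_3 = w_3 − 2.5495·e_1 + 0.3452·e_2 = (-0.2648, 2.4481, 2.1589, -0.8106).
‖u_3‖ = 3.3736, so e_3 = (-0.0785, 0.7257, 0.6399, -0.2403).

Q = [[0.5883, 0.6815, -0.0785], [-0.1961, -0.1505, 0.7257], [0.0000, 0.4602, 0.6399], [-0.7845, 0.5487, -0.2403]], R = [[5.0990, 1.7650, 2.5495], [0.0000, 4.3456, -0.3452], [0.0000, 0.0000, 3.3736]]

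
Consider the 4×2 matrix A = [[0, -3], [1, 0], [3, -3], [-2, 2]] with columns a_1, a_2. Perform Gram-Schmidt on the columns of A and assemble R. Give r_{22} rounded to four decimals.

r_{22} = 3.1510

e_1 = a_1/‖a_1‖ = (0, 1, 3, -2)/3.7417 = (0.0000, 0.2673, 0.8018, -0.5345).
r_{12} = e_1·a_2 = -3.4744.
u_2 = a_2 + 3.4744·e_1 = (-3.0000, 0.9286, -0.2143, 0.1429).
r_{22} = ‖u_2‖ = 3.1510.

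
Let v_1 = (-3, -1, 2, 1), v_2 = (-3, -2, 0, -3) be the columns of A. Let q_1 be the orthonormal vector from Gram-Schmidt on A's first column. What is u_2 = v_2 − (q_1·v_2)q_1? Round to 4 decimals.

q_1 = v_1/‖v_1‖ = (-3, -1, 2, 1)/3.8730 = (-0.7746, -0.2582, 0.5164, 0.2582).
r_{12} = q_1·v_2 = 2.0656.
u_2 = v_2 − 2.0656·q_1 = (-1.4000, -1.4667, -1.0667, -3.5333).

u_2 = (-1.4000, -1.4667, -1.0667, -3.5333)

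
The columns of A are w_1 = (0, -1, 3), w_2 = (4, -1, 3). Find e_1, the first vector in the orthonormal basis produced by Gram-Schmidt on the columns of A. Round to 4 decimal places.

w_1 = (0, -1, 3); ‖w_1‖ = 3.1623, so e_1 = (0.0000, -0.3162, 0.9487).

e_1 = (0.0000, -0.3162, 0.9487)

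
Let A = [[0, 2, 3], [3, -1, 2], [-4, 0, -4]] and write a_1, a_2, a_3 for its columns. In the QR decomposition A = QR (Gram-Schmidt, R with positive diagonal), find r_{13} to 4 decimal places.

r_{13} = 4.4000

q_1 = a_1/‖a_1‖ = (0, 3, -4)/5.0000 = (0.0000, 0.6000, -0.8000).
r_{13} = q_1·a_3 = 4.4000.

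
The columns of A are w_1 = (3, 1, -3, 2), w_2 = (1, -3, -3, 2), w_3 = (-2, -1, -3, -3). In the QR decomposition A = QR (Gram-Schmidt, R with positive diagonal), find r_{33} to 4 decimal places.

r_{33} = 4.4497

w_1 = (3, 1, -3, 2); ‖w_1‖ = 4.7958, so q_1 = (0.6255, 0.2085, -0.6255, 0.4170).
q_1·w_2 = 0.6255·1 + 0.2085·(-3) + (-0.6255)·(-3) + 0.4170·2 = 2.7107.
u_2 = w_2 − 2.7107·q_1 = (-0.6957, -3.5652, -1.3043, 0.8696).
‖u_2‖ = 3.9563, so q_2 = (-0.1758, -0.9012, -0.3297, 0.2198).
q_1·w_3 = 0.6255·(-2) + 0.2085·(-1) + (-0.6255)·(-3) + 0.4170·(-3) = -0.8341; q_2·w_3 = (-0.1758)·(-2) + (-0.9012)·(-1) + (-0.3297)·(-3) + 0.2198·(-3) = 1.5825.
u_3 = w_3 + 0.8341·q_1 − 1.5825·q_2 = (-1.2000, 0.6000, -3.0000, -3.0000).
r_{33} = ‖u_3‖ = 4.4497.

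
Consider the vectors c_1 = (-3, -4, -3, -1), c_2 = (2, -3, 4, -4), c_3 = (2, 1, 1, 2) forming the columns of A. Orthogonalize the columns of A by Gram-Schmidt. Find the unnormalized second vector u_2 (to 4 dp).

u_2 = (1.8286, -3.2286, 3.8286, -4.0571)

e_1 = c_1/‖c_1‖ = (-3, -4, -3, -1)/5.9161 = (-0.5071, -0.6761, -0.5071, -0.1690).
r_{12} = e_1·c_2 = -0.3381.
u_2 = c_2 + 0.3381·e_1 = (1.8286, -3.2286, 3.8286, -4.0571).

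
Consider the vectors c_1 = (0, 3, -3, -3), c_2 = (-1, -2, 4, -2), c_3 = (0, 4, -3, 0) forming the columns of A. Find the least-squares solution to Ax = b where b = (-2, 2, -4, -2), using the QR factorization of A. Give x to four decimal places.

x = (0.9020, -0.2588, -0.1647)

c_1 = (0, 3, -3, -3); ‖c_1‖ = 5.1962, so q_1 = (0.0000, 0.5774, -0.5774, -0.5774).
q_1·c_2 = 0.0000·(-1) + 0.5774·(-2) + (-0.5774)·4 + (-0.5774)·(-2) = -2.3094.
u_2 = c_2 + 2.3094·q_1 = (-1.0000, -0.6667, 2.6667, -3.3333).
‖u_2‖ = 4.4347, so q_2 = (-0.2255, -0.1503, 0.6013, -0.7516).
q_1·c_3 = 0.0000·0 + 0.5774·4 + (-0.5774)·(-3) + (-0.5774)·0 = 4.0415; q_2·c_3 = (-0.2255)·0 + (-0.1503)·4 + 0.6013·(-3) + (-0.7516)·0 = -2.4053.
u_3 = c_3 − 4.0415·q_1 + 2.4053·q_2 = (-0.5424, 1.3051, 0.7797, 0.5254).
‖u_3‖ = 1.6975, so q_3 = (-0.3195, 0.7688, 0.4593, 0.3095).
Qᵀb = (4.6188, -0.7516, -0.2796).
Back-substitute: x_3 = -0.2796/1.6975 = -0.1647.
x_2 = (-0.7516 + 2.4053·(-0.1647))/4.4347 = -0.2588.
x_1 = (4.6188 + 2.3094·(-0.2588) − 4.0415·(-0.1647))/5.1962 = 0.9020.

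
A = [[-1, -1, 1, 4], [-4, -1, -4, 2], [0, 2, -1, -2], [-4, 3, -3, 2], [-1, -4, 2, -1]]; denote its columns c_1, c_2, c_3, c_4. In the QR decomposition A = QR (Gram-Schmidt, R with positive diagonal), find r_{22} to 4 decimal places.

r_{22} = 5.5439

q_1 = c_1/‖c_1‖ = (-1, -4, 0, -4, -1)/5.8310 = (-0.1715, -0.6860, 0.0000, -0.6860, -0.1715).
r_{12} = q_1·c_2 = -0.5145.
u_2 = c_2 + 0.5145·q_1 = (-1.0882, -1.3529, 2.0000, 2.6471, -4.0882).
r_{22} = ‖u_2‖ = 5.5439.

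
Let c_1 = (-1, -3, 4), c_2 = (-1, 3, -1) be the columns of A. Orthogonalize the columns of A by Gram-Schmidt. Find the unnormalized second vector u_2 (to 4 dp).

c_1 = (-1, -3, 4); ‖c_1‖ = 5.0990, so e_1 = (-0.1961, -0.5883, 0.7845).
e_1·c_2 = (-0.1961)·(-1) + (-0.5883)·3 + 0.7845·(-1) = -2.3534.
u_2 = c_2 + 2.3534·e_1 = (-1.4615, 1.6154, 0.8462).

u_2 = (-1.4615, 1.6154, 0.8462)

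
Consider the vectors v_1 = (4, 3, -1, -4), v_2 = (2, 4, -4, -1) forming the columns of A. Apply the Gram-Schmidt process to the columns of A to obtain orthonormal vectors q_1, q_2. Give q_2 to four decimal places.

q_2 = (-0.1557, 0.4671, -0.7785, 0.3892)

q_1 = v_1/‖v_1‖ = (4, 3, -1, -4)/6.4807 = (0.6172, 0.4629, -0.1543, -0.6172).
r_{12} = q_1·v_2 = 4.3205.
u_2 = v_2 − 4.3205·q_1 = (-0.6667, 2.0000, -3.3333, 1.6667).
‖u_2‖ = 4.2817, so q_2 = (-0.1557, 0.4671, -0.7785, 0.3892).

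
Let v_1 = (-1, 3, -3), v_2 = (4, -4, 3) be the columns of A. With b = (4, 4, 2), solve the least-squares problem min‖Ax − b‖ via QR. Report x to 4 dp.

v_1 = (-1, 3, -3); ‖v_1‖ = 4.3589, so e_1 = (-0.2294, 0.6882, -0.6882).
e_1·v_2 = (-0.2294)·4 + 0.6882·(-4) + (-0.6882)·3 = -5.7354.
u_2 = v_2 + 5.7354·e_1 = (2.6842, -0.0526, -0.9474).
‖u_2‖ = 2.8470, so e_2 = (0.9428, -0.0185, -0.3328).
Qᵀb = (0.4588, 3.0318).
Back-substitute: x_2 = 3.0318/2.8470 = 1.0649.
x_1 = (0.4588 + 5.7354·1.0649)/4.3589 = 1.5065.

x = (1.5065, 1.0649)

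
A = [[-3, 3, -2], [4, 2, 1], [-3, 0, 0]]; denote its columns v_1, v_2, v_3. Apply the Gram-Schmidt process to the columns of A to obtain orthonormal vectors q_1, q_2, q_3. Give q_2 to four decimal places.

v_1 = (-3, 4, -3); ‖v_1‖ = 5.8310, so q_1 = (-0.5145, 0.6860, -0.5145).
q_1·v_2 = (-0.5145)·3 + 0.6860·2 + (-0.5145)·0 = -0.1715.
u_2 = v_2 + 0.1715·q_1 = (2.9118, 2.1176, -0.0882).
‖u_2‖ = 3.6015, so q_2 = (0.8085, 0.5880, -0.0245).

q_2 = (0.8085, 0.5880, -0.0245)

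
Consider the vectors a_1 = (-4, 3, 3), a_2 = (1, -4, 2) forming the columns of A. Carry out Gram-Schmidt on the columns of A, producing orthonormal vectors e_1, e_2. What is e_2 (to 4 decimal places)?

e_2 = (-0.0415, -0.7336, 0.6783)

e_1 = a_1/‖a_1‖ = (-4, 3, 3)/5.8310 = (-0.6860, 0.5145, 0.5145).
r_{12} = e_1·a_2 = -1.7150.
u_2 = a_2 + 1.7150·e_1 = (-0.1765, -3.1176, 2.8824).
‖u_2‖ = 4.2496, so e_2 = (-0.0415, -0.7336, 0.6783).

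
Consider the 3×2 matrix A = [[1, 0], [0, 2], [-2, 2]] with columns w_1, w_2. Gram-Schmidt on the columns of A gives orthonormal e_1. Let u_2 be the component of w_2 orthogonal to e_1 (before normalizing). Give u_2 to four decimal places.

u_2 = (0.8000, 2.0000, 0.4000)

w_1 = (1, 0, -2); ‖w_1‖ = 2.2361, so e_1 = (0.4472, 0.0000, -0.8944).
e_1·w_2 = 0.4472·0 + 0.0000·2 + (-0.8944)·2 = -1.7889.
u_2 = w_2 + 1.7889·e_1 = (0.8000, 2.0000, 0.4000).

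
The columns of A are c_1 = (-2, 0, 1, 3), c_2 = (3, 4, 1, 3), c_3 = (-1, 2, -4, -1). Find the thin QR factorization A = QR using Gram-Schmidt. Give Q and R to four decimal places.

Q = [[-0.5345, 0.6138, -0.3680], [0.0000, 0.6874, 0.4600], [0.2673, 0.1228, -0.8077], [0.8018, 0.3683, 0.0239]], R = [[3.7417, 1.0690, -1.3363], [0.0000, 5.8187, -0.0982], [0.0000, 0.0000, 4.4950]]

q_1 = c_1/‖c_1‖ = (-2, 0, 1, 3)/3.7417 = (-0.5345, 0.0000, 0.2673, 0.8018).
r_{12} = q_1·c_2 = 1.0690.
u_2 = c_2 − 1.0690·q_1 = (3.5714, 4.0000, 0.7143, 2.1429).
‖u_2‖ = 5.8187, so q_2 = (0.6138, 0.6874, 0.1228, 0.3683).
r_{13} = q_1·c_3 = -1.3363; r_{23} = q_2·c_3 = -0.0982.
u_3 = c_3 + 1.3363·q_1 + 0.0982·q_2 = (-1.6540, 2.0675, -3.6308, 0.1076).
‖u_3‖ = 4.4950, so q_3 = (-0.3680, 0.4600, -0.8077, 0.0239).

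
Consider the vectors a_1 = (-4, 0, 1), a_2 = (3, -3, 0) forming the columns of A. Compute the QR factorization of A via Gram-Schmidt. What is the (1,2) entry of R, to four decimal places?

q_1 = a_1/‖a_1‖ = (-4, 0, 1)/4.1231 = (-0.9701, 0.0000, 0.2425).
r_{12} = q_1·a_2 = -2.9104.

r_{12} = -2.9104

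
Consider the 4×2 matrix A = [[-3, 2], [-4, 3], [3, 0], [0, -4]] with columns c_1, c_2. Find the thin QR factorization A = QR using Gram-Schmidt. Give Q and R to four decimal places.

q_1 = c_1/‖c_1‖ = (-3, -4, 3, 0)/5.8310 = (-0.5145, -0.6860, 0.5145, 0.0000).
r_{12} = q_1·c_2 = -3.0870.
u_2 = c_2 + 3.0870·q_1 = (0.4118, 0.8824, 1.5882, -4.0000).
‖u_2‖ = 4.4125, so q_2 = (0.0933, 0.2000, 0.3599, -0.9065).

Q = [[-0.5145, 0.0933], [-0.6860, 0.2000], [0.5145, 0.3599], [0.0000, -0.9065]], R = [[5.8310, -3.0870], [0.0000, 4.4125]]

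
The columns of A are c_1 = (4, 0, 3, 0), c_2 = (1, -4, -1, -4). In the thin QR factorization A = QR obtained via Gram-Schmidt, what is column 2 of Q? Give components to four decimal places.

e_2 = (0.1441, -0.6864, -0.1922, -0.6864)

c_1 = (4, 0, 3, 0); ‖c_1‖ = 5.0000, so e_1 = (0.8000, 0.0000, 0.6000, 0.0000).
e_1·c_2 = 0.8000·1 + 0.0000·(-4) + 0.6000·(-1) + 0.0000·(-4) = 0.2000.
u_2 = c_2 − 0.2000·e_1 = (0.8400, -4.0000, -1.1200, -4.0000).
‖u_2‖ = 5.8275, so e_2 = (0.1441, -0.6864, -0.1922, -0.6864).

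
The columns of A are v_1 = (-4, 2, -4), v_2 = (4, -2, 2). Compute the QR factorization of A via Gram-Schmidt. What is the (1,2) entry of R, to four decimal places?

r_{12} = -4.6667

v_1 = (-4, 2, -4); ‖v_1‖ = 6.0000, so q_1 = (-0.6667, 0.3333, -0.6667).
r_{12} = q_1·v_2 = -4.6667.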